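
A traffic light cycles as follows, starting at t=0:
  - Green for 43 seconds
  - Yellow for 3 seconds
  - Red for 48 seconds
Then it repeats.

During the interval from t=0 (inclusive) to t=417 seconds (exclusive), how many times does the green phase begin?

Answer: 5

Derivation:
Cycle = 43+3+48 = 94s
green phase starts at t = k*94 + 0 for k=0,1,2,...
Need k*94+0 < 417 → k < 4.436
k ∈ {0, ..., 4} → 5 starts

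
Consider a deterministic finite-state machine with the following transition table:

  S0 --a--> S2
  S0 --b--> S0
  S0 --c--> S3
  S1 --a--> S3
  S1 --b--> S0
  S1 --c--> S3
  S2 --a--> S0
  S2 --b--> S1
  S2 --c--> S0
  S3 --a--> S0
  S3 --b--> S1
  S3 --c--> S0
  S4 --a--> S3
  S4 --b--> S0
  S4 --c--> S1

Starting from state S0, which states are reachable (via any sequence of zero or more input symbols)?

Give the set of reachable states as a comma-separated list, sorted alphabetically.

Answer: S0, S1, S2, S3

Derivation:
BFS from S0:
  visit S0: S0--a-->S2 (new), S0--b-->S0 (seen), S0--c-->S3 (new)
  visit S2: S2--a-->S0 (seen), S2--b-->S1 (new), S2--c-->S0 (seen)
  visit S3: S3--a-->S0 (seen), S3--b-->S1 (seen), S3--c-->S0 (seen)
  visit S1: S1--a-->S3 (seen), S1--b-->S0 (seen), S1--c-->S3 (seen)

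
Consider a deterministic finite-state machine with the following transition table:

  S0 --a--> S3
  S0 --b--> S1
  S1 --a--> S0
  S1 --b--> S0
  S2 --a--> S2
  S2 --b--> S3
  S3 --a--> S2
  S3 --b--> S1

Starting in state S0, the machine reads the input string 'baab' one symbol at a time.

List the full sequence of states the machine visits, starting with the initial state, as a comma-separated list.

Start: S0
  read 'b': S0 --b--> S1
  read 'a': S1 --a--> S0
  read 'a': S0 --a--> S3
  read 'b': S3 --b--> S1

Answer: S0, S1, S0, S3, S1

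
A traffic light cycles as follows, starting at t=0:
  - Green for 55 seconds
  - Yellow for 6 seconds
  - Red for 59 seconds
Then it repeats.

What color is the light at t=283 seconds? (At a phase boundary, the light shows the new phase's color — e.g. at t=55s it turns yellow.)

Answer: green

Derivation:
Cycle length = 55 + 6 + 59 = 120s
t = 283, phase_t = 283 mod 120 = 43
43 < 55 (green end) → GREEN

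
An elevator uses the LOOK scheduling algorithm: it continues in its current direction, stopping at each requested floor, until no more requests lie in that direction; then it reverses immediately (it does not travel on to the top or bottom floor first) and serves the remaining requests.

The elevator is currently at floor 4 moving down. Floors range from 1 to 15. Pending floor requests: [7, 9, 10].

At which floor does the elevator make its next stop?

Answer: 7

Derivation:
Current floor: 4, direction: down
Requests above: [7, 9, 10]
Requests below: []
Moving down but no requests below → reverse; nearest above is min([7, 9, 10]) = 7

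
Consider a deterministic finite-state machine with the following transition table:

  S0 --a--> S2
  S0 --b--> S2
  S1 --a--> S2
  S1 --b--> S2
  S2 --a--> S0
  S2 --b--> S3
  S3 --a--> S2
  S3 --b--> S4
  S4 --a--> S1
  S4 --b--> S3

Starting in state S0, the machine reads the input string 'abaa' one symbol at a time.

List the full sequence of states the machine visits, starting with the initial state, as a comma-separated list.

Start: S0
  read 'a': S0 --a--> S2
  read 'b': S2 --b--> S3
  read 'a': S3 --a--> S2
  read 'a': S2 --a--> S0

Answer: S0, S2, S3, S2, S0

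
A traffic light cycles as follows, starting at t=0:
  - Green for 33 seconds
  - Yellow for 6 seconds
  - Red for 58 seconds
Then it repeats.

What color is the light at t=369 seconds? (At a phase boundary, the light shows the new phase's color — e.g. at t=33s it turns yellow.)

Answer: red

Derivation:
Cycle length = 33 + 6 + 58 = 97s
t = 369, phase_t = 369 mod 97 = 78
78 >= 39 → RED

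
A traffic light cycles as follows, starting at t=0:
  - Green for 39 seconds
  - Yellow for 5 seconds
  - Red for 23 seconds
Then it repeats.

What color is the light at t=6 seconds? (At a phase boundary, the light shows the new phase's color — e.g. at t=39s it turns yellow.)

Cycle length = 39 + 5 + 23 = 67s
t = 6, phase_t = 6 mod 67 = 6
6 < 39 (green end) → GREEN

Answer: green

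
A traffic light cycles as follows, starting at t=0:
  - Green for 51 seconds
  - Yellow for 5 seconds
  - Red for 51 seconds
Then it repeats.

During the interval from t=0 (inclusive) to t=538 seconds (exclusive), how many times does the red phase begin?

Cycle = 51+5+51 = 107s
red phase starts at t = k*107 + 56 for k=0,1,2,...
Need k*107+56 < 538 → k < 4.505
k ∈ {0, ..., 4} → 5 starts

Answer: 5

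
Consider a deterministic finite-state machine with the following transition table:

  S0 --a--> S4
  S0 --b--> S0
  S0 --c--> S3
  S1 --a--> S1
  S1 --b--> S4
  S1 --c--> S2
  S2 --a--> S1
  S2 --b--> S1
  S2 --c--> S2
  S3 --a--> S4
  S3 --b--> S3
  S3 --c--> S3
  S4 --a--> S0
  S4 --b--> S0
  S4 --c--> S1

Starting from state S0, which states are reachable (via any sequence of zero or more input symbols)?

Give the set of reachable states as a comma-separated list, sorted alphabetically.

BFS from S0:
  visit S0: S0--a-->S4 (new), S0--b-->S0 (seen), S0--c-->S3 (new)
  visit S4: S4--a-->S0 (seen), S4--b-->S0 (seen), S4--c-->S1 (new)
  visit S3: S3--a-->S4 (seen), S3--b-->S3 (seen), S3--c-->S3 (seen)
  visit S1: S1--a-->S1 (seen), S1--b-->S4 (seen), S1--c-->S2 (new)
  visit S2: S2--a-->S1 (seen), S2--b-->S1 (seen), S2--c-->S2 (seen)

Answer: S0, S1, S2, S3, S4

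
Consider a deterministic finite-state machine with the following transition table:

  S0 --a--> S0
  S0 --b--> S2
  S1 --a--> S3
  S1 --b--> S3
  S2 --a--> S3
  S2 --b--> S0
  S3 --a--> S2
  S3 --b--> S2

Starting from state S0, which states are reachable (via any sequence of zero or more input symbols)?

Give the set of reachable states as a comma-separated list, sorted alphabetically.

BFS from S0:
  visit S0: S0--a-->S0 (seen), S0--b-->S2 (new)
  visit S2: S2--a-->S3 (new), S2--b-->S0 (seen)
  visit S3: S3--a-->S2 (seen), S3--b-->S2 (seen)

Answer: S0, S2, S3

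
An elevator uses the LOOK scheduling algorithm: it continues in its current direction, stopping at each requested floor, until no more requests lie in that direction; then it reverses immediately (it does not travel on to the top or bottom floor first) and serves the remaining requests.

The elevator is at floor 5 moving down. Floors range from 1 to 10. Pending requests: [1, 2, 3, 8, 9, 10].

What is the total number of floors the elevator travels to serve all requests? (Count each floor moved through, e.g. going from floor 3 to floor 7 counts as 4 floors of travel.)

Start at floor 5 moving down, LOOK stop order: [3, 2, 1, 8, 9, 10]
  5 → 3: |3-5| = 2, total = 2
  3 → 2: |2-3| = 1, total = 3
  2 → 1: |1-2| = 1, total = 4
  1 → 8: |8-1| = 7, total = 11
  8 → 9: |9-8| = 1, total = 12
  9 → 10: |10-9| = 1, total = 13

Answer: 13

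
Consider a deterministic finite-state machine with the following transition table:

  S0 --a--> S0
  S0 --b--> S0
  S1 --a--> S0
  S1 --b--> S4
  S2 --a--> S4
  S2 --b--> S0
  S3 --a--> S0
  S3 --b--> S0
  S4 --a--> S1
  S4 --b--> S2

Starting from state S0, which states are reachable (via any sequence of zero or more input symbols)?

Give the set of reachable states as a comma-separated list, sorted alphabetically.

BFS from S0:
  visit S0: S0--a-->S0 (seen), S0--b-->S0 (seen)

Answer: S0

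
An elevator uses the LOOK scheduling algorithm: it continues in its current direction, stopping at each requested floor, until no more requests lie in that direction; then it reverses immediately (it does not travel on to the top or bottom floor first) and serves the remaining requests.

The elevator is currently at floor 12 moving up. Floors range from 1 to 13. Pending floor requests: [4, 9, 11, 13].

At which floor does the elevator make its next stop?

Current floor: 12, direction: up
Requests above: [13]
Requests below: [4, 9, 11]
Moving up and requests lie above → nearest above is min([13]) = 13

Answer: 13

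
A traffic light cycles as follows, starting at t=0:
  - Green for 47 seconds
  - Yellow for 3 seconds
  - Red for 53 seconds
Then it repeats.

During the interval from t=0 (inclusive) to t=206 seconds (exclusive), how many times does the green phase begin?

Cycle = 47+3+53 = 103s
green phase starts at t = k*103 + 0 for k=0,1,2,...
Need k*103+0 < 206 → k < 2.000
k ∈ {0, ..., 1} → 2 starts

Answer: 2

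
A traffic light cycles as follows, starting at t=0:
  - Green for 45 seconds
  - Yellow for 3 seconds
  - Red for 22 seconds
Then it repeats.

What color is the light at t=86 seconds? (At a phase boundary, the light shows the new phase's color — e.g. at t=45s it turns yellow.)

Answer: green

Derivation:
Cycle length = 45 + 3 + 22 = 70s
t = 86, phase_t = 86 mod 70 = 16
16 < 45 (green end) → GREEN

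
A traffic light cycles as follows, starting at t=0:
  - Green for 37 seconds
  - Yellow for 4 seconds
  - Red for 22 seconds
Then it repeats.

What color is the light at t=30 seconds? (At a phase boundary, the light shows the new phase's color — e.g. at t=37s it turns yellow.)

Cycle length = 37 + 4 + 22 = 63s
t = 30, phase_t = 30 mod 63 = 30
30 < 37 (green end) → GREEN

Answer: green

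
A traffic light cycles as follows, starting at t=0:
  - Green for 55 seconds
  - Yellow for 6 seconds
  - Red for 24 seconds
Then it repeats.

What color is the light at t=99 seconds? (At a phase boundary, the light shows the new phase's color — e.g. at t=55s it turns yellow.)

Answer: green

Derivation:
Cycle length = 55 + 6 + 24 = 85s
t = 99, phase_t = 99 mod 85 = 14
14 < 55 (green end) → GREEN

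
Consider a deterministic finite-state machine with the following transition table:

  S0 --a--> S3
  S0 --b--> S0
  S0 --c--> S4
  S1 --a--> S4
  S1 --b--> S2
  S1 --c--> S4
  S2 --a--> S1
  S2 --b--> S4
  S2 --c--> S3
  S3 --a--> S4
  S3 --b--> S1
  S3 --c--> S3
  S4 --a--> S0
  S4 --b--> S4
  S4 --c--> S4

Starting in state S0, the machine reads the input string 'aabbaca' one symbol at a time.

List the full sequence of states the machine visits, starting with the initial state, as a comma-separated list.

Start: S0
  read 'a': S0 --a--> S3
  read 'a': S3 --a--> S4
  read 'b': S4 --b--> S4
  read 'b': S4 --b--> S4
  read 'a': S4 --a--> S0
  read 'c': S0 --c--> S4
  read 'a': S4 --a--> S0

Answer: S0, S3, S4, S4, S4, S0, S4, S0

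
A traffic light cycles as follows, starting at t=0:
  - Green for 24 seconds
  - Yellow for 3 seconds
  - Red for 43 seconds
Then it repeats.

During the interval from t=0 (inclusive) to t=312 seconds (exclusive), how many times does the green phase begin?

Answer: 5

Derivation:
Cycle = 24+3+43 = 70s
green phase starts at t = k*70 + 0 for k=0,1,2,...
Need k*70+0 < 312 → k < 4.457
k ∈ {0, ..., 4} → 5 starts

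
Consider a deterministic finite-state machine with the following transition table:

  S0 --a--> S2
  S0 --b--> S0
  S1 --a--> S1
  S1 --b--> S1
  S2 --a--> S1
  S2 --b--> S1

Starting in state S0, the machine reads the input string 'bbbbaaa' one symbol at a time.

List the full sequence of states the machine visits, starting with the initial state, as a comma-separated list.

Answer: S0, S0, S0, S0, S0, S2, S1, S1

Derivation:
Start: S0
  read 'b': S0 --b--> S0
  read 'b': S0 --b--> S0
  read 'b': S0 --b--> S0
  read 'b': S0 --b--> S0
  read 'a': S0 --a--> S2
  read 'a': S2 --a--> S1
  read 'a': S1 --a--> S1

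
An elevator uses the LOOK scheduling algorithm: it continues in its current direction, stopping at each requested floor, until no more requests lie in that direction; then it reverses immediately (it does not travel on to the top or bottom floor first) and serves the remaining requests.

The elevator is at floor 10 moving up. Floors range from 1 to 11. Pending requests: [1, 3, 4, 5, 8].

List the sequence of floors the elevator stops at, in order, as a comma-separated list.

Answer: 8, 5, 4, 3, 1

Derivation:
Current: 10, moving UP
Serve above first (ascending): []
Then reverse, serve below (descending): [8, 5, 4, 3, 1]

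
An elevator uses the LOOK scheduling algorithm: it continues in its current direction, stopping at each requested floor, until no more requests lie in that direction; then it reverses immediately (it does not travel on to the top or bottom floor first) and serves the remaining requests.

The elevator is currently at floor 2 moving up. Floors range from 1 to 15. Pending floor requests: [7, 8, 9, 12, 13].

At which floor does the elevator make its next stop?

Answer: 7

Derivation:
Current floor: 2, direction: up
Requests above: [7, 8, 9, 12, 13]
Requests below: []
Moving up and requests lie above → nearest above is min([7, 8, 9, 12, 13]) = 7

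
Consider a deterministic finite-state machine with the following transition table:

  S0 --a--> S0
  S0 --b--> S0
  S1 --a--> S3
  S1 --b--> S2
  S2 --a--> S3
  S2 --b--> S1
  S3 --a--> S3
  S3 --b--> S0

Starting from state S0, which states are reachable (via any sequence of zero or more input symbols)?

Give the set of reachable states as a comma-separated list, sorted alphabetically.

Answer: S0

Derivation:
BFS from S0:
  visit S0: S0--a-->S0 (seen), S0--b-->S0 (seen)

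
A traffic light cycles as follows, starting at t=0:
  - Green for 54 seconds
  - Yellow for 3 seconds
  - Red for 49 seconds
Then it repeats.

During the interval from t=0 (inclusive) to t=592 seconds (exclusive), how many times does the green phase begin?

Answer: 6

Derivation:
Cycle = 54+3+49 = 106s
green phase starts at t = k*106 + 0 for k=0,1,2,...
Need k*106+0 < 592 → k < 5.585
k ∈ {0, ..., 5} → 6 starts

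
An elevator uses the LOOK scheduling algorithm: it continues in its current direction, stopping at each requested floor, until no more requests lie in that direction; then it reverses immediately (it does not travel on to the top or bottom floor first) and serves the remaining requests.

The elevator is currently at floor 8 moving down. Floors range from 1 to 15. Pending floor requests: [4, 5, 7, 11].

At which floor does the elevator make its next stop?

Current floor: 8, direction: down
Requests above: [11]
Requests below: [4, 5, 7]
Moving down and requests lie below → nearest below is max([4, 5, 7]) = 7

Answer: 7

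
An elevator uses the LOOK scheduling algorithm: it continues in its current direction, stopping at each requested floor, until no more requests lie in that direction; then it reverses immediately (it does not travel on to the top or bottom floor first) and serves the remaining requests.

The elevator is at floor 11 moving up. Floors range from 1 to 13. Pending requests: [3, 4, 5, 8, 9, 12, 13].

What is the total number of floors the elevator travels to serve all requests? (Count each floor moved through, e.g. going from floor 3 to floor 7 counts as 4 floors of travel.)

Start at floor 11 moving up, LOOK stop order: [12, 13, 9, 8, 5, 4, 3]
  11 → 12: |12-11| = 1, total = 1
  12 → 13: |13-12| = 1, total = 2
  13 → 9: |9-13| = 4, total = 6
  9 → 8: |8-9| = 1, total = 7
  8 → 5: |5-8| = 3, total = 10
  5 → 4: |4-5| = 1, total = 11
  4 → 3: |3-4| = 1, total = 12

Answer: 12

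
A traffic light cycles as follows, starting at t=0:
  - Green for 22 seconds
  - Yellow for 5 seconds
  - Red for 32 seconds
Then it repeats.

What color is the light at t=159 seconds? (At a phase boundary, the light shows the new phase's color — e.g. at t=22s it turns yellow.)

Cycle length = 22 + 5 + 32 = 59s
t = 159, phase_t = 159 mod 59 = 41
41 >= 27 → RED

Answer: red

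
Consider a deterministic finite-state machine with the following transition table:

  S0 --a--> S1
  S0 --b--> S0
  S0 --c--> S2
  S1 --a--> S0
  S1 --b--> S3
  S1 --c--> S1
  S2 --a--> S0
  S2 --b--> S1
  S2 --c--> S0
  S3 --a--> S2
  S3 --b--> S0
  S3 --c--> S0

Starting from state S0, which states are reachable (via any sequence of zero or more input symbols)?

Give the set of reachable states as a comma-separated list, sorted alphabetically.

BFS from S0:
  visit S0: S0--a-->S1 (new), S0--b-->S0 (seen), S0--c-->S2 (new)
  visit S1: S1--a-->S0 (seen), S1--b-->S3 (new), S1--c-->S1 (seen)
  visit S2: S2--a-->S0 (seen), S2--b-->S1 (seen), S2--c-->S0 (seen)
  visit S3: S3--a-->S2 (seen), S3--b-->S0 (seen), S3--c-->S0 (seen)

Answer: S0, S1, S2, S3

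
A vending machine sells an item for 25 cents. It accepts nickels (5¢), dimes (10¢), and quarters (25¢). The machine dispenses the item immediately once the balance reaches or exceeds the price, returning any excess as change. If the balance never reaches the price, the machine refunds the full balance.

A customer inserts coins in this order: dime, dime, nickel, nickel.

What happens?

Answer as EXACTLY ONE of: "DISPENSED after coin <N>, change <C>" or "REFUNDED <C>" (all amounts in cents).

Price: 25¢
Coin 1 (dime, 10¢): balance = 10¢
Coin 2 (dime, 10¢): balance = 20¢
Coin 3 (nickel, 5¢): balance = 25¢
  → balance >= price → DISPENSE, change = 25 - 25 = 0¢

Answer: DISPENSED after coin 3, change 0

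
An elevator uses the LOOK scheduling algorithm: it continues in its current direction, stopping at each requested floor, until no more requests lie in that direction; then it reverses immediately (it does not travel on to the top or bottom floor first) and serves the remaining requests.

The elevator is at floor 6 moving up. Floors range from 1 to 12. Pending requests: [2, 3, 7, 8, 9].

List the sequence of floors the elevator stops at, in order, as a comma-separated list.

Answer: 7, 8, 9, 3, 2

Derivation:
Current: 6, moving UP
Serve above first (ascending): [7, 8, 9]
Then reverse, serve below (descending): [3, 2]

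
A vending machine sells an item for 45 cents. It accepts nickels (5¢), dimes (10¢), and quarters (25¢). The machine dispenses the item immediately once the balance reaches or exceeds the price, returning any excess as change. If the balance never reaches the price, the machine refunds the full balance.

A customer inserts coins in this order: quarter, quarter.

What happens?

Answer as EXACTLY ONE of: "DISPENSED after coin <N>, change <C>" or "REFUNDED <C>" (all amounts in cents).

Price: 45¢
Coin 1 (quarter, 25¢): balance = 25¢
Coin 2 (quarter, 25¢): balance = 50¢
  → balance >= price → DISPENSE, change = 50 - 45 = 5¢

Answer: DISPENSED after coin 2, change 5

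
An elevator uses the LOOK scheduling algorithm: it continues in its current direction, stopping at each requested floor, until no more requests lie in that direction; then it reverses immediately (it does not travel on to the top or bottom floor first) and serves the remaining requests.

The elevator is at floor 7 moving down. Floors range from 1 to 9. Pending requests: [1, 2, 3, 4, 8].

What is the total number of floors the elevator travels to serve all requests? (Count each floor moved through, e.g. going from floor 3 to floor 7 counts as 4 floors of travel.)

Start at floor 7 moving down, LOOK stop order: [4, 3, 2, 1, 8]
  7 → 4: |4-7| = 3, total = 3
  4 → 3: |3-4| = 1, total = 4
  3 → 2: |2-3| = 1, total = 5
  2 → 1: |1-2| = 1, total = 6
  1 → 8: |8-1| = 7, total = 13

Answer: 13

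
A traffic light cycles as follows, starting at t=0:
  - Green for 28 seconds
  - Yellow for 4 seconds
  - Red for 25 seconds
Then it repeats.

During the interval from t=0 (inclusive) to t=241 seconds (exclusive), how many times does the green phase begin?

Answer: 5

Derivation:
Cycle = 28+4+25 = 57s
green phase starts at t = k*57 + 0 for k=0,1,2,...
Need k*57+0 < 241 → k < 4.228
k ∈ {0, ..., 4} → 5 starts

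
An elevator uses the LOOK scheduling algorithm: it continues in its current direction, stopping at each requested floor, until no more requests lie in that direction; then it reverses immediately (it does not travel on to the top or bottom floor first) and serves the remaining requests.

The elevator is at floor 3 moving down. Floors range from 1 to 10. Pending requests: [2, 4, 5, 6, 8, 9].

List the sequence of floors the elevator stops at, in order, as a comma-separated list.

Current: 3, moving DOWN
Serve below first (descending): [2]
Then reverse, serve above (ascending): [4, 5, 6, 8, 9]

Answer: 2, 4, 5, 6, 8, 9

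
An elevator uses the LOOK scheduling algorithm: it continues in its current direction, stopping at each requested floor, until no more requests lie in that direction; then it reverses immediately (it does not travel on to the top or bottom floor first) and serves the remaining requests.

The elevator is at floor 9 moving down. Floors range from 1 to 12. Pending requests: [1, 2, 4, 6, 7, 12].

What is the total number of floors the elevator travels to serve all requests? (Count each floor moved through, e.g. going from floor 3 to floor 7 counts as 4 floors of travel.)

Answer: 19

Derivation:
Start at floor 9 moving down, LOOK stop order: [7, 6, 4, 2, 1, 12]
  9 → 7: |7-9| = 2, total = 2
  7 → 6: |6-7| = 1, total = 3
  6 → 4: |4-6| = 2, total = 5
  4 → 2: |2-4| = 2, total = 7
  2 → 1: |1-2| = 1, total = 8
  1 → 12: |12-1| = 11, total = 19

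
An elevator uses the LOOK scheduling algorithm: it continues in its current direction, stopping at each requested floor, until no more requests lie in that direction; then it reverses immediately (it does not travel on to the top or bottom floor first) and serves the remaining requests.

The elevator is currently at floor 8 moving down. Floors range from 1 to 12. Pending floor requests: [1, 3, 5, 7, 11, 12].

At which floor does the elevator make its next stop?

Answer: 7

Derivation:
Current floor: 8, direction: down
Requests above: [11, 12]
Requests below: [1, 3, 5, 7]
Moving down and requests lie below → nearest below is max([1, 3, 5, 7]) = 7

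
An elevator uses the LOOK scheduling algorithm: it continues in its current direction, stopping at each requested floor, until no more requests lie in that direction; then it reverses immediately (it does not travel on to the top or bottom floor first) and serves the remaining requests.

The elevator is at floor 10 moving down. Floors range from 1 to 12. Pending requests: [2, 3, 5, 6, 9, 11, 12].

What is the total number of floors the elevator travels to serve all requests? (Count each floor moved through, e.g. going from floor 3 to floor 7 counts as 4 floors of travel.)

Answer: 18

Derivation:
Start at floor 10 moving down, LOOK stop order: [9, 6, 5, 3, 2, 11, 12]
  10 → 9: |9-10| = 1, total = 1
  9 → 6: |6-9| = 3, total = 4
  6 → 5: |5-6| = 1, total = 5
  5 → 3: |3-5| = 2, total = 7
  3 → 2: |2-3| = 1, total = 8
  2 → 11: |11-2| = 9, total = 17
  11 → 12: |12-11| = 1, total = 18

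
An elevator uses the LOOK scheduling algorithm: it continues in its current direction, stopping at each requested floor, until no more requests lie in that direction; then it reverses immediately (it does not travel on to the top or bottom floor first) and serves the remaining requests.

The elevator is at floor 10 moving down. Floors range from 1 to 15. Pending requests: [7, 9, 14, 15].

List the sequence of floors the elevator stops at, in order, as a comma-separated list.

Answer: 9, 7, 14, 15

Derivation:
Current: 10, moving DOWN
Serve below first (descending): [9, 7]
Then reverse, serve above (ascending): [14, 15]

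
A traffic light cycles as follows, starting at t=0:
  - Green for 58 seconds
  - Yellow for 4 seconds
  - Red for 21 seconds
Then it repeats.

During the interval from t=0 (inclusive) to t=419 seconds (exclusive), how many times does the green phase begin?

Answer: 6

Derivation:
Cycle = 58+4+21 = 83s
green phase starts at t = k*83 + 0 for k=0,1,2,...
Need k*83+0 < 419 → k < 5.048
k ∈ {0, ..., 5} → 6 starts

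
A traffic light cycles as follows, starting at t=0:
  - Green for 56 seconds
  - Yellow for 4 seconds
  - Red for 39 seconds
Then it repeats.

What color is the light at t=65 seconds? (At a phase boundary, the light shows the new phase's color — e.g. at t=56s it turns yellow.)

Cycle length = 56 + 4 + 39 = 99s
t = 65, phase_t = 65 mod 99 = 65
65 >= 60 → RED

Answer: red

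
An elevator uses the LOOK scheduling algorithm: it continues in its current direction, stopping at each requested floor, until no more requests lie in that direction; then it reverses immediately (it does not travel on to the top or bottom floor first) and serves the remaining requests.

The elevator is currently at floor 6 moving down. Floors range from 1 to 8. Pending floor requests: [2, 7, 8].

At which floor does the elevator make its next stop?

Answer: 2

Derivation:
Current floor: 6, direction: down
Requests above: [7, 8]
Requests below: [2]
Moving down and requests lie below → nearest below is max([2]) = 2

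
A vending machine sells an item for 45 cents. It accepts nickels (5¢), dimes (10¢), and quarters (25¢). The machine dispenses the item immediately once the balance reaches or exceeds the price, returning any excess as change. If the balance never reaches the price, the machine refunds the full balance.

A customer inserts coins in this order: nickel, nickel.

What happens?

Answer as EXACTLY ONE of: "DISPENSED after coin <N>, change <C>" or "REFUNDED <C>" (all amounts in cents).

Price: 45¢
Coin 1 (nickel, 5¢): balance = 5¢
Coin 2 (nickel, 5¢): balance = 10¢
All coins inserted, balance 10¢ < price 45¢ → REFUND 10¢

Answer: REFUNDED 10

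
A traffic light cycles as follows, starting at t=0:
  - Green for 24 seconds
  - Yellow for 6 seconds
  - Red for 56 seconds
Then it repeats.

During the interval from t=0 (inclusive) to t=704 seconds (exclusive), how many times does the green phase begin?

Cycle = 24+6+56 = 86s
green phase starts at t = k*86 + 0 for k=0,1,2,...
Need k*86+0 < 704 → k < 8.186
k ∈ {0, ..., 8} → 9 starts

Answer: 9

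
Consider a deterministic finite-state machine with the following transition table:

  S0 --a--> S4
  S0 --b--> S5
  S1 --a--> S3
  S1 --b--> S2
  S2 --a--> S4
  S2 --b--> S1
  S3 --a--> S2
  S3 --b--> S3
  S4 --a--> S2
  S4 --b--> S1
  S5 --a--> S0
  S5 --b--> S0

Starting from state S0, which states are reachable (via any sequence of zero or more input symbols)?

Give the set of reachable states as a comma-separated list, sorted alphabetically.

Answer: S0, S1, S2, S3, S4, S5

Derivation:
BFS from S0:
  visit S0: S0--a-->S4 (new), S0--b-->S5 (new)
  visit S4: S4--a-->S2 (new), S4--b-->S1 (new)
  visit S5: S5--a-->S0 (seen), S5--b-->S0 (seen)
  visit S2: S2--a-->S4 (seen), S2--b-->S1 (seen)
  visit S1: S1--a-->S3 (new), S1--b-->S2 (seen)
  visit S3: S3--a-->S2 (seen), S3--b-->S3 (seen)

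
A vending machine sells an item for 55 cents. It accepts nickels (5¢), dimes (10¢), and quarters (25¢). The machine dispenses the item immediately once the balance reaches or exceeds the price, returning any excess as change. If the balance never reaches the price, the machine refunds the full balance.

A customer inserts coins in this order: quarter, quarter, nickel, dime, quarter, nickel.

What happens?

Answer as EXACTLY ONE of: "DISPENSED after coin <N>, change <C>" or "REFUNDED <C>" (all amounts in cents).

Price: 55¢
Coin 1 (quarter, 25¢): balance = 25¢
Coin 2 (quarter, 25¢): balance = 50¢
Coin 3 (nickel, 5¢): balance = 55¢
  → balance >= price → DISPENSE, change = 55 - 55 = 0¢

Answer: DISPENSED after coin 3, change 0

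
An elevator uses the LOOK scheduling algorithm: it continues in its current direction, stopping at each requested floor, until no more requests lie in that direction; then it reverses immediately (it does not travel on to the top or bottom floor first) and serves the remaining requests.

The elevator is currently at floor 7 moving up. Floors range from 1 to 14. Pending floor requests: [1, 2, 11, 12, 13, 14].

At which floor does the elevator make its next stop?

Answer: 11

Derivation:
Current floor: 7, direction: up
Requests above: [11, 12, 13, 14]
Requests below: [1, 2]
Moving up and requests lie above → nearest above is min([11, 12, 13, 14]) = 11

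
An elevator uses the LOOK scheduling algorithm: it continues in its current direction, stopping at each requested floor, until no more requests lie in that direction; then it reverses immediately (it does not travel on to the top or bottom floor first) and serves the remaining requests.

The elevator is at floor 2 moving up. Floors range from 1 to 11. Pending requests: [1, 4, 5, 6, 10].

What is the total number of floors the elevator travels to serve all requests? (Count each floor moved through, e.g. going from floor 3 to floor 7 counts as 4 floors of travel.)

Answer: 17

Derivation:
Start at floor 2 moving up, LOOK stop order: [4, 5, 6, 10, 1]
  2 → 4: |4-2| = 2, total = 2
  4 → 5: |5-4| = 1, total = 3
  5 → 6: |6-5| = 1, total = 4
  6 → 10: |10-6| = 4, total = 8
  10 → 1: |1-10| = 9, total = 17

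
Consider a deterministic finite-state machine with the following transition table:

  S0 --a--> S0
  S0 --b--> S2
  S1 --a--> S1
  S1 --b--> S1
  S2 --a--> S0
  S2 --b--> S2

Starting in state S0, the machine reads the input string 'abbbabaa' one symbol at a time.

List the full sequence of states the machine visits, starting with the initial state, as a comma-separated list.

Start: S0
  read 'a': S0 --a--> S0
  read 'b': S0 --b--> S2
  read 'b': S2 --b--> S2
  read 'b': S2 --b--> S2
  read 'a': S2 --a--> S0
  read 'b': S0 --b--> S2
  read 'a': S2 --a--> S0
  read 'a': S0 --a--> S0

Answer: S0, S0, S2, S2, S2, S0, S2, S0, S0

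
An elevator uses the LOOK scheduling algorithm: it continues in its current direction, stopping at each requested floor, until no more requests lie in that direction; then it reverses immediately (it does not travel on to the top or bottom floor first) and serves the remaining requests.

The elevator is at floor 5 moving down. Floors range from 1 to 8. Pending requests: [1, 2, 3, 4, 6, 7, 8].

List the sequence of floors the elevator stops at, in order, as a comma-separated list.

Current: 5, moving DOWN
Serve below first (descending): [4, 3, 2, 1]
Then reverse, serve above (ascending): [6, 7, 8]

Answer: 4, 3, 2, 1, 6, 7, 8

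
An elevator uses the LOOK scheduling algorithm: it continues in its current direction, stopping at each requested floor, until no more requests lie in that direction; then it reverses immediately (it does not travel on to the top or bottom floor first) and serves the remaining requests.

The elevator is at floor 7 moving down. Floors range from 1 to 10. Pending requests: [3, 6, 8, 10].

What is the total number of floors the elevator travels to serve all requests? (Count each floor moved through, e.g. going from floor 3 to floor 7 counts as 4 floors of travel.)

Start at floor 7 moving down, LOOK stop order: [6, 3, 8, 10]
  7 → 6: |6-7| = 1, total = 1
  6 → 3: |3-6| = 3, total = 4
  3 → 8: |8-3| = 5, total = 9
  8 → 10: |10-8| = 2, total = 11

Answer: 11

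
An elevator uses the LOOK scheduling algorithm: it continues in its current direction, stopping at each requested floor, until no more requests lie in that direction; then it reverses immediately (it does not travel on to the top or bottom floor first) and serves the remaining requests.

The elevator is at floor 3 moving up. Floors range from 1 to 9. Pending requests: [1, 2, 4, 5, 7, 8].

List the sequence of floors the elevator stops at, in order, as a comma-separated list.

Current: 3, moving UP
Serve above first (ascending): [4, 5, 7, 8]
Then reverse, serve below (descending): [2, 1]

Answer: 4, 5, 7, 8, 2, 1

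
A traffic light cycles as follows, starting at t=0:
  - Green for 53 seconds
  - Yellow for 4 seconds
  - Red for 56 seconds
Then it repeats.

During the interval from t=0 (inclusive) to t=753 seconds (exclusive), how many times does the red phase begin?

Cycle = 53+4+56 = 113s
red phase starts at t = k*113 + 57 for k=0,1,2,...
Need k*113+57 < 753 → k < 6.159
k ∈ {0, ..., 6} → 7 starts

Answer: 7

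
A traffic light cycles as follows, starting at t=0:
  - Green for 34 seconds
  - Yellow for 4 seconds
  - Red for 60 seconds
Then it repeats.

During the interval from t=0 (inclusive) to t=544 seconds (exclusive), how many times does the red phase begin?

Cycle = 34+4+60 = 98s
red phase starts at t = k*98 + 38 for k=0,1,2,...
Need k*98+38 < 544 → k < 5.163
k ∈ {0, ..., 5} → 6 starts

Answer: 6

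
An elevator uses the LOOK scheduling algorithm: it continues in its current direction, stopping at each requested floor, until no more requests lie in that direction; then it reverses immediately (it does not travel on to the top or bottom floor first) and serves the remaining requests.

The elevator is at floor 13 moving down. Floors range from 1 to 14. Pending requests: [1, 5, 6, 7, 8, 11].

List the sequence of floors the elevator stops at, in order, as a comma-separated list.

Current: 13, moving DOWN
Serve below first (descending): [11, 8, 7, 6, 5, 1]
Then reverse, serve above (ascending): []

Answer: 11, 8, 7, 6, 5, 1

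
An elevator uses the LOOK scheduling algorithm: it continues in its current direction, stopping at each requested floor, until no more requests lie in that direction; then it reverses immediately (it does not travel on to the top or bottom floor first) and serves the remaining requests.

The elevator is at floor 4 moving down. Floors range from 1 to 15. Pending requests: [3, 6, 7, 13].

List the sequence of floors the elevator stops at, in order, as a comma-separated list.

Current: 4, moving DOWN
Serve below first (descending): [3]
Then reverse, serve above (ascending): [6, 7, 13]

Answer: 3, 6, 7, 13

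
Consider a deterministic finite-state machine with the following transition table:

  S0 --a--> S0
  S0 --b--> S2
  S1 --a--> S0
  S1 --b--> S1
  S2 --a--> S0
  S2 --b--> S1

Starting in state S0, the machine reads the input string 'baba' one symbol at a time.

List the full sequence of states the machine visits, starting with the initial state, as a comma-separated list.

Answer: S0, S2, S0, S2, S0

Derivation:
Start: S0
  read 'b': S0 --b--> S2
  read 'a': S2 --a--> S0
  read 'b': S0 --b--> S2
  read 'a': S2 --a--> S0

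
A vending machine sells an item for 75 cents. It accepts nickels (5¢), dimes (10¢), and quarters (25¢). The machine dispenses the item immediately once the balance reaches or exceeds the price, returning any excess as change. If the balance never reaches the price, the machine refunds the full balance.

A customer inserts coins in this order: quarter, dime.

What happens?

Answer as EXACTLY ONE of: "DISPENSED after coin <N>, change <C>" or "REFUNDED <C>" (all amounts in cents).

Answer: REFUNDED 35

Derivation:
Price: 75¢
Coin 1 (quarter, 25¢): balance = 25¢
Coin 2 (dime, 10¢): balance = 35¢
All coins inserted, balance 35¢ < price 75¢ → REFUND 35¢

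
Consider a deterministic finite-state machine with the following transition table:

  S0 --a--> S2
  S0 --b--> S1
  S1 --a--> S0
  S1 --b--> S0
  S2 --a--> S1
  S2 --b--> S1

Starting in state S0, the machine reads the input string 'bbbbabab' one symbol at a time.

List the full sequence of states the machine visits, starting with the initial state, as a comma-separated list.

Answer: S0, S1, S0, S1, S0, S2, S1, S0, S1

Derivation:
Start: S0
  read 'b': S0 --b--> S1
  read 'b': S1 --b--> S0
  read 'b': S0 --b--> S1
  read 'b': S1 --b--> S0
  read 'a': S0 --a--> S2
  read 'b': S2 --b--> S1
  read 'a': S1 --a--> S0
  read 'b': S0 --b--> S1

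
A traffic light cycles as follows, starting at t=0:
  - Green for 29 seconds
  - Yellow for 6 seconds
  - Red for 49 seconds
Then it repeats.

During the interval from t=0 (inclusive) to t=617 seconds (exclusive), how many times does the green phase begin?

Cycle = 29+6+49 = 84s
green phase starts at t = k*84 + 0 for k=0,1,2,...
Need k*84+0 < 617 → k < 7.345
k ∈ {0, ..., 7} → 8 starts

Answer: 8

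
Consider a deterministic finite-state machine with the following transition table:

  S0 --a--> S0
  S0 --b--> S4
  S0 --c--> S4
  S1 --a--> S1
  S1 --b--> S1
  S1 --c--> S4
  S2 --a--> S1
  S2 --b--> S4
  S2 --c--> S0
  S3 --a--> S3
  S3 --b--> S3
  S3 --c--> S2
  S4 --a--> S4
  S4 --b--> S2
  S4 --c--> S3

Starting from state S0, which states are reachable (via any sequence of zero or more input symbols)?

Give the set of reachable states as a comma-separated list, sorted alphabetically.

Answer: S0, S1, S2, S3, S4

Derivation:
BFS from S0:
  visit S0: S0--a-->S0 (seen), S0--b-->S4 (new), S0--c-->S4 (seen)
  visit S4: S4--a-->S4 (seen), S4--b-->S2 (new), S4--c-->S3 (new)
  visit S2: S2--a-->S1 (new), S2--b-->S4 (seen), S2--c-->S0 (seen)
  visit S3: S3--a-->S3 (seen), S3--b-->S3 (seen), S3--c-->S2 (seen)
  visit S1: S1--a-->S1 (seen), S1--b-->S1 (seen), S1--c-->S4 (seen)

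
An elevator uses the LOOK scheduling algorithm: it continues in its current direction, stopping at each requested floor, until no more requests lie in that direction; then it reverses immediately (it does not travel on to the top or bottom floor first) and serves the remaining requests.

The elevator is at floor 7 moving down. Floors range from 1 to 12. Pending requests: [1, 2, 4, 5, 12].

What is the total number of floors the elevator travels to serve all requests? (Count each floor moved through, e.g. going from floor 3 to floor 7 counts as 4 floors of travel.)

Start at floor 7 moving down, LOOK stop order: [5, 4, 2, 1, 12]
  7 → 5: |5-7| = 2, total = 2
  5 → 4: |4-5| = 1, total = 3
  4 → 2: |2-4| = 2, total = 5
  2 → 1: |1-2| = 1, total = 6
  1 → 12: |12-1| = 11, total = 17

Answer: 17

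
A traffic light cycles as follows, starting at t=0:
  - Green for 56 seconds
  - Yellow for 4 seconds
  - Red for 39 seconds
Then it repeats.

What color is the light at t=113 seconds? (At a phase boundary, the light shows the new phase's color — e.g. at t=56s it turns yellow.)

Answer: green

Derivation:
Cycle length = 56 + 4 + 39 = 99s
t = 113, phase_t = 113 mod 99 = 14
14 < 56 (green end) → GREEN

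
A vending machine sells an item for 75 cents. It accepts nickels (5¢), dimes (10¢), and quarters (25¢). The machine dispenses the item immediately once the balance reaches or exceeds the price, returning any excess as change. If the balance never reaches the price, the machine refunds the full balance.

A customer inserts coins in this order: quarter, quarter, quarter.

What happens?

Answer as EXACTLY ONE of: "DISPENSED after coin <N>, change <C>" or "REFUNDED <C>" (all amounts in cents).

Answer: DISPENSED after coin 3, change 0

Derivation:
Price: 75¢
Coin 1 (quarter, 25¢): balance = 25¢
Coin 2 (quarter, 25¢): balance = 50¢
Coin 3 (quarter, 25¢): balance = 75¢
  → balance >= price → DISPENSE, change = 75 - 75 = 0¢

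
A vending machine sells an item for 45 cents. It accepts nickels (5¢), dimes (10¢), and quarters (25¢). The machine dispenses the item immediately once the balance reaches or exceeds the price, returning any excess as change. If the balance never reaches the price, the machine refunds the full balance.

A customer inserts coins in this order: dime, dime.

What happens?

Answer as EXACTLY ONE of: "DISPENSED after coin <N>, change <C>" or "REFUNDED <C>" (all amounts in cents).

Answer: REFUNDED 20

Derivation:
Price: 45¢
Coin 1 (dime, 10¢): balance = 10¢
Coin 2 (dime, 10¢): balance = 20¢
All coins inserted, balance 20¢ < price 45¢ → REFUND 20¢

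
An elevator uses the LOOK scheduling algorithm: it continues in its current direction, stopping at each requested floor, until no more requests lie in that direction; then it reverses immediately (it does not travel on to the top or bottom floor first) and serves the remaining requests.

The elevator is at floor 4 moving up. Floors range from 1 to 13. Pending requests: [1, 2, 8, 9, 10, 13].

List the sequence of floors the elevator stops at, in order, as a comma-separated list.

Current: 4, moving UP
Serve above first (ascending): [8, 9, 10, 13]
Then reverse, serve below (descending): [2, 1]

Answer: 8, 9, 10, 13, 2, 1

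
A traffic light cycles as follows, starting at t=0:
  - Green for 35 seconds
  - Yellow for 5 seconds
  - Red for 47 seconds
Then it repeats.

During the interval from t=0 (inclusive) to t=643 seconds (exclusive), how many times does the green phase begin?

Answer: 8

Derivation:
Cycle = 35+5+47 = 87s
green phase starts at t = k*87 + 0 for k=0,1,2,...
Need k*87+0 < 643 → k < 7.391
k ∈ {0, ..., 7} → 8 starts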